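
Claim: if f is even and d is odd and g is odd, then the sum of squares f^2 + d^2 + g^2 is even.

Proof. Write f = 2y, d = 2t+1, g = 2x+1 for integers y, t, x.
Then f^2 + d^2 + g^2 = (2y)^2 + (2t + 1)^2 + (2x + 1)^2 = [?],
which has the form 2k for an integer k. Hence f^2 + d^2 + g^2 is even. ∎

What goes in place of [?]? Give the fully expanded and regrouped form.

2(2t^2 + 2t + 2x^2 + 2x + 2y^2 + 1)

(2y)^2 + (2t + 1)^2 + (2x + 1)^2 = 4t^2 + 4t + 4x^2 + 4x + 4y^2 + 2
= 2(2t^2 + 2t + 2x^2 + 2x + 2y^2 + 1).
Since 2t^2 + 2t + 2x^2 + 2x + 2y^2 + 1 is an integer, the sum of squares is of the form 2k for an integer k.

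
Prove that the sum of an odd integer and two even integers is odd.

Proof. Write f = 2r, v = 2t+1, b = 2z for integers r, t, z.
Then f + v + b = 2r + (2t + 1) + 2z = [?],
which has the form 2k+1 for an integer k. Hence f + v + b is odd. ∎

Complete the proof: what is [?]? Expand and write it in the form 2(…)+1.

Expanding: 2r + (2t + 1) + 2z = 2r + 2t + 2z + 1.
Every term except the constant is even, so this is 2(r + t + z) + 1,
and r + t + z ∈ ℤ gives the required form.

2(r + t + z) + 1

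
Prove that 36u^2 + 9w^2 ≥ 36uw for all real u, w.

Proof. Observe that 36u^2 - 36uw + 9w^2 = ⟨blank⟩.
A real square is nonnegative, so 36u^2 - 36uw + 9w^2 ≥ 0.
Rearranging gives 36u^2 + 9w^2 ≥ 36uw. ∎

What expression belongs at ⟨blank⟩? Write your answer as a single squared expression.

(6u - 3w)^2

36u^2 - 36uw + 9w^2 is a perfect-square trinomial: the outer terms are (6u)^2 and (3w)^2, and the cross term is -2·6u·3w.
So 36u^2 - 36uw + 9w^2 = (6u - 3w)^2 ≥ 0.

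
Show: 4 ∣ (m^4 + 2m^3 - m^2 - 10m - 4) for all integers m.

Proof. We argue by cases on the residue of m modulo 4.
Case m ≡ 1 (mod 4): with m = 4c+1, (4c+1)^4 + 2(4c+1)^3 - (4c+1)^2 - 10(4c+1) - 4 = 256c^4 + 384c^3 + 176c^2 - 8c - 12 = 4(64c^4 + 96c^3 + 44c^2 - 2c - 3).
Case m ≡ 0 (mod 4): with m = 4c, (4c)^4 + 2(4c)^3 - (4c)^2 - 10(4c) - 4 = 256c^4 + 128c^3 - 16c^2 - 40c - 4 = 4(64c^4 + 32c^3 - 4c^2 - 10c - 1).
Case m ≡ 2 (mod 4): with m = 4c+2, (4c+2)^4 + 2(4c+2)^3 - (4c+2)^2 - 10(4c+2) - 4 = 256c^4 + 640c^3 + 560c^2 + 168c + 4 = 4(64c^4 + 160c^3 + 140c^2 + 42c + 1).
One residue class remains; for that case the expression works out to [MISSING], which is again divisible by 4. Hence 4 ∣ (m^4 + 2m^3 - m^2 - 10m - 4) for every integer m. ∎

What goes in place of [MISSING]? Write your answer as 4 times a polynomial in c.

4(64c^4 + 224c^3 + 284c^2 + 146c + 23)

Only m ≡ 3 (mod 4) is unaccounted for. Put m = 4c+3:
(4c+3)^4 + 2(4c+3)^3 - (4c+3)^2 - 10(4c+3) - 4 expands to 256c^4 + 896c^3 + 1136c^2 + 584c + 92,
and factoring out 4 leaves 4(64c^4 + 224c^3 + 284c^2 + 146c + 23).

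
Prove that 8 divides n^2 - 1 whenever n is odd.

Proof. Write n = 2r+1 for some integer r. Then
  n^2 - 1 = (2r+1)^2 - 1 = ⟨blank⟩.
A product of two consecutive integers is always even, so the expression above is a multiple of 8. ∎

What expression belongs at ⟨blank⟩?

(2r+1)^2 - 1 = 4r^2 + 4r + 1 - 1 = 4r^2 + 4r = 4r(r+1).
Since r and r+1 are consecutive, r(r+1) is even, and 4·(even) is a multiple of 8.

4r(r + 1)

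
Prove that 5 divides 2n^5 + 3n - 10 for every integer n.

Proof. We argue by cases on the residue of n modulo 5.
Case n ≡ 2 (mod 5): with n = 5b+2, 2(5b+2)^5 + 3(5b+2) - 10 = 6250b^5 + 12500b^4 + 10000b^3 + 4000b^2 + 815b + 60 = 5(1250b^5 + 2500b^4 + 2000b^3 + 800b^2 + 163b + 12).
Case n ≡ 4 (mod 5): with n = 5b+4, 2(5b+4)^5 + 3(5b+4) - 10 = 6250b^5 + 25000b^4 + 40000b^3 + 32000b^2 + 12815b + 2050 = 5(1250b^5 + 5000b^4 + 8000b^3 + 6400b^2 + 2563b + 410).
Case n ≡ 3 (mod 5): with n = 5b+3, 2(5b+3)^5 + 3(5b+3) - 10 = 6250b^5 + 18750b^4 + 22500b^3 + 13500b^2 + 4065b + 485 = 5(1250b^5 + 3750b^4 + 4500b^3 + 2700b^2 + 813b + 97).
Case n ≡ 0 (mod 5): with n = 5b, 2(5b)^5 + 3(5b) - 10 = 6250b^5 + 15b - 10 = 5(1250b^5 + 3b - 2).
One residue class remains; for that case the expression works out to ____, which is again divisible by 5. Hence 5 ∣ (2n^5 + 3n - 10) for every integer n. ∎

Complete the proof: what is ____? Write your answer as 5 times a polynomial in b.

Only n ≡ 1 (mod 5) is unaccounted for. Put n = 5b+1:
2(5b+1)^5 + 3(5b+1) - 10 expands to 6250b^5 + 6250b^4 + 2500b^3 + 500b^2 + 65b - 5,
and factoring out 5 leaves 5(1250b^5 + 1250b^4 + 500b^3 + 100b^2 + 13b - 1).

5(1250b^5 + 1250b^4 + 500b^3 + 100b^2 + 13b - 1)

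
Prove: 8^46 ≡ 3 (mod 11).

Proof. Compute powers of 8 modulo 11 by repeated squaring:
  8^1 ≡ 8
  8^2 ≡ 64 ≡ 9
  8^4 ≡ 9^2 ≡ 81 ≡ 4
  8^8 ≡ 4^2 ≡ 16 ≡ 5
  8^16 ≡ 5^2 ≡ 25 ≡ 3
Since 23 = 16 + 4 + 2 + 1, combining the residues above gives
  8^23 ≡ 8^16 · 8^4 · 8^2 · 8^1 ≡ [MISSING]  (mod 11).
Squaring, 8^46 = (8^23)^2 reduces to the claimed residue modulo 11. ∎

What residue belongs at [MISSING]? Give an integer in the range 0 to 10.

6

8^16 · 8^4 · 8^2 · 8^1 ≡ 3 · 4 · 9 · 8 = 864.
864 mod 11 = 6, so 8^23 ≡ 6 (mod 11).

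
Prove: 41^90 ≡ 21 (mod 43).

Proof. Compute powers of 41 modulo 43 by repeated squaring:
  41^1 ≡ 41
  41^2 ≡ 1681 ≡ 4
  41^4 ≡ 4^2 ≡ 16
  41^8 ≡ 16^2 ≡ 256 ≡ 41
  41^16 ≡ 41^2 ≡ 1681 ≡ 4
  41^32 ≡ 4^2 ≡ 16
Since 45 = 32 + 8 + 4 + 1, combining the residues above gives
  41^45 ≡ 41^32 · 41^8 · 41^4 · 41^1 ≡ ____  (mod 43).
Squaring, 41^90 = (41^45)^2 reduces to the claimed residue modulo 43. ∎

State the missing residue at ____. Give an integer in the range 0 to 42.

Multiply the listed residues: 16 · 41 · 16 · 41 = 656 → 10496 → 430336.
Reducing modulo 43: 430336 = 10007·43 + 35, so 41^45 ≡ 35.

35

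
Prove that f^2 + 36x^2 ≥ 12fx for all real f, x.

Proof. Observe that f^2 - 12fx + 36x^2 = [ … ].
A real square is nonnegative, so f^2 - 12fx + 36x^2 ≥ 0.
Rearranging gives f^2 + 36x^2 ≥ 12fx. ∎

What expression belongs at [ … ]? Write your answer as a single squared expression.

(f - 6x)^2

f^2 - 12fx + 36x^2 is a perfect-square trinomial: the outer terms are (f)^2 and (6x)^2, and the cross term is -2·f·6x.
So f^2 - 12fx + 36x^2 = (f - 6x)^2 ≥ 0.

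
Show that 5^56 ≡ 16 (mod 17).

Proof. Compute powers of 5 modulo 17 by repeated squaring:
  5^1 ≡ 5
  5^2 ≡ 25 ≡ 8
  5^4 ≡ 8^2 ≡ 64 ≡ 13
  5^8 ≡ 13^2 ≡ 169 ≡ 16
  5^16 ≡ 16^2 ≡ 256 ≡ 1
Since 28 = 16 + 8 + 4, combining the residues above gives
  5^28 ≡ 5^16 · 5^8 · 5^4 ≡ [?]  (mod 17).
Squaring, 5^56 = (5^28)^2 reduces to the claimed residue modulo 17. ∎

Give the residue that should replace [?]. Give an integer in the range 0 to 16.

4

5^16 · 5^8 · 5^4 ≡ 1 · 16 · 13 = 208.
208 mod 17 = 4, so 5^28 ≡ 4 (mod 17).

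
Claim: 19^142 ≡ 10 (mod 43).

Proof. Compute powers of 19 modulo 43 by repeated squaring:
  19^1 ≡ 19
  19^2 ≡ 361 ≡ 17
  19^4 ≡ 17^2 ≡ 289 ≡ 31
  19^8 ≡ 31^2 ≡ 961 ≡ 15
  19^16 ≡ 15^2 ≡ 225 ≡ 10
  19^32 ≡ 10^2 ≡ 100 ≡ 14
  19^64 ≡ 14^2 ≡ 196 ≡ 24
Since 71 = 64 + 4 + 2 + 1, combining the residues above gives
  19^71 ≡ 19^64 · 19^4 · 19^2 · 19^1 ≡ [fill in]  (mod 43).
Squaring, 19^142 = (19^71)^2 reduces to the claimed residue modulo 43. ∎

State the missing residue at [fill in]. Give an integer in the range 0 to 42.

19^64 · 19^4 · 19^2 · 19^1 ≡ 24 · 31 · 17 · 19 = 240312.
240312 mod 43 = 28, so 19^71 ≡ 28 (mod 43).

28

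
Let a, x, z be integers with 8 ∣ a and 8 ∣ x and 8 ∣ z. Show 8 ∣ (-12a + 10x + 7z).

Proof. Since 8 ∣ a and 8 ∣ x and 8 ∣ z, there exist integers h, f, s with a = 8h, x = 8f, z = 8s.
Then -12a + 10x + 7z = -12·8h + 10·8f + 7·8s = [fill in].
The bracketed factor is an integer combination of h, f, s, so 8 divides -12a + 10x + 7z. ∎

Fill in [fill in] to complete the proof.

Each term has a factor of 8: -12·8h + 10·8f + 7·8s = 8·(10f - 12h + 7s).
Since 10f - 12h + 7s is an integer, 8 ∣ (-12a + 10x + 7z).

8(10f - 12h + 7s)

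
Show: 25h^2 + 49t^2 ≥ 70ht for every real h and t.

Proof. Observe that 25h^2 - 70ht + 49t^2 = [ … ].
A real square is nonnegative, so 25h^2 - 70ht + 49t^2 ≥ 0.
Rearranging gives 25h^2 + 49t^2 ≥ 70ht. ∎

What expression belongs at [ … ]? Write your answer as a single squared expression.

25h^2 - 70ht + 49t^2 is a perfect-square trinomial: the outer terms are (5h)^2 and (7t)^2, and the cross term is -2·5h·7t.
So 25h^2 - 70ht + 49t^2 = (5h - 7t)^2 ≥ 0.

(5h - 7t)^2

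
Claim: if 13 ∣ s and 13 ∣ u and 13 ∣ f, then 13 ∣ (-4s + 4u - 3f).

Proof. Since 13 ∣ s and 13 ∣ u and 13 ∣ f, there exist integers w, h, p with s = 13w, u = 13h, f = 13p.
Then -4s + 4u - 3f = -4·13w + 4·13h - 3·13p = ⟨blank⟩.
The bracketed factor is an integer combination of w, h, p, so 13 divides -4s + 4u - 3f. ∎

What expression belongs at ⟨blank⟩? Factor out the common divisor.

Each term has a factor of 13: -4·13w + 4·13h - 3·13p = 13·(4h - 3p - 4w).
Since 4h - 3p - 4w is an integer, 13 ∣ (-4s + 4u - 3f).

13(4h - 3p - 4w)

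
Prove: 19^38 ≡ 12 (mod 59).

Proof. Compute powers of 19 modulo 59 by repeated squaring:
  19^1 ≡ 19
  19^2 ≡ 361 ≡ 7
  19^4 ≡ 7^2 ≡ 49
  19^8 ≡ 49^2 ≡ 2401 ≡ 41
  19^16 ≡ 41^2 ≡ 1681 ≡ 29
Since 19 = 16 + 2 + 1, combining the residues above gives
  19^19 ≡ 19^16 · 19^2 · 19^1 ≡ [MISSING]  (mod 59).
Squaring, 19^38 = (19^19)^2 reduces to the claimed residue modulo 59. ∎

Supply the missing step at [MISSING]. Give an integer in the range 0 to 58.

22

Multiply the listed residues: 29 · 7 · 19 = 203 → 3857.
Reducing modulo 59: 3857 = 65·59 + 22, so 19^19 ≡ 22.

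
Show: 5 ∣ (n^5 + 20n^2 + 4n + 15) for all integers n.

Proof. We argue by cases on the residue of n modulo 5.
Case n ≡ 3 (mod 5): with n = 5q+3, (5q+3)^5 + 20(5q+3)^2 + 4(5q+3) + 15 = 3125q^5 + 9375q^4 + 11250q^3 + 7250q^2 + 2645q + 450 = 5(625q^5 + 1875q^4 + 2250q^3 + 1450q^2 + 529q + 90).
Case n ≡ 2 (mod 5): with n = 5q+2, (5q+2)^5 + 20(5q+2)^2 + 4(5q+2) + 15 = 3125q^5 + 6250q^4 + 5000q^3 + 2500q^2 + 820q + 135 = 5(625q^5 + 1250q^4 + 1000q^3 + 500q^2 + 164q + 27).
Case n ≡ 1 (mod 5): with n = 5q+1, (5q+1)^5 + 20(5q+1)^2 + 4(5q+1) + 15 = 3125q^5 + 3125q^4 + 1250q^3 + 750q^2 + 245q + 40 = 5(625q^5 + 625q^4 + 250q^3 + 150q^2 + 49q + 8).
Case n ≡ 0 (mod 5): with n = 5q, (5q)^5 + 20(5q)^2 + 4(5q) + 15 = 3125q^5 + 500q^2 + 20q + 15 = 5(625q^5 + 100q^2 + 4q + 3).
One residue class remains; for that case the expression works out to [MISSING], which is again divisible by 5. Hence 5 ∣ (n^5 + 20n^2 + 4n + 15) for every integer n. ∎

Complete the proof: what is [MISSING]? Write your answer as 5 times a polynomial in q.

The residues treated are {3, 2, 1, 0}, so the missing case is n ≡ 4 (mod 5); write n = 5q+4.
Then (5q+4)^5 + 20(5q+4)^2 + 4(5q+4) + 15 = 3125q^5 + 12500q^4 + 20000q^3 + 16500q^2 + 7220q + 1375 = 5(625q^5 + 2500q^4 + 4000q^3 + 3300q^2 + 1444q + 275).

5(625q^5 + 2500q^4 + 4000q^3 + 3300q^2 + 1444q + 275)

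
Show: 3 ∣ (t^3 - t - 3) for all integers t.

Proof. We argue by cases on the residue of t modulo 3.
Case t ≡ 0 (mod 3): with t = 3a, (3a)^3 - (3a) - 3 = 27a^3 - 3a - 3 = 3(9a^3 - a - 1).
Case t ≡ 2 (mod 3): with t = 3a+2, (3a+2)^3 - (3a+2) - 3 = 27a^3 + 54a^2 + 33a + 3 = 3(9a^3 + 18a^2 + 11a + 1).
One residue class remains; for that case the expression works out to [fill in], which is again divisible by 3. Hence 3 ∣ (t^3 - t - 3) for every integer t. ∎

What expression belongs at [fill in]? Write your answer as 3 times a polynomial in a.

3(9a^3 + 9a^2 + 2a - 1)

The residues treated are {0, 2}, so the missing case is t ≡ 1 (mod 3); write t = 3a+1.
Then (3a+1)^3 - (3a+1) - 3 = 27a^3 + 27a^2 + 6a - 3 = 3(9a^3 + 9a^2 + 2a - 1).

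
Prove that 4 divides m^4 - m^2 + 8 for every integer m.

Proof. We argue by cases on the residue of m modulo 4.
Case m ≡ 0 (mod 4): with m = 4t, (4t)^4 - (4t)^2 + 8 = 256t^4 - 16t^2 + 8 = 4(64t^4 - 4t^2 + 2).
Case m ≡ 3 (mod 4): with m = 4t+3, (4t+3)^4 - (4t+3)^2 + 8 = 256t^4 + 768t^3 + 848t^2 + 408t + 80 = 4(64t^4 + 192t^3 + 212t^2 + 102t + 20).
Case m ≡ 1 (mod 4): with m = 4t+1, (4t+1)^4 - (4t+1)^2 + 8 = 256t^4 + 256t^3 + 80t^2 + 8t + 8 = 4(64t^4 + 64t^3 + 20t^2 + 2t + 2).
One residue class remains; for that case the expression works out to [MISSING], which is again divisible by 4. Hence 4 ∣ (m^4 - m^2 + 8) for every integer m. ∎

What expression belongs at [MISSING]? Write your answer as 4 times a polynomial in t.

4(64t^4 + 128t^3 + 92t^2 + 28t + 5)

The residues treated are {0, 3, 1}, so the missing case is m ≡ 2 (mod 4); write m = 4t+2.
Then (4t+2)^4 - (4t+2)^2 + 8 = 256t^4 + 512t^3 + 368t^2 + 112t + 20 = 4(64t^4 + 128t^3 + 92t^2 + 28t + 5).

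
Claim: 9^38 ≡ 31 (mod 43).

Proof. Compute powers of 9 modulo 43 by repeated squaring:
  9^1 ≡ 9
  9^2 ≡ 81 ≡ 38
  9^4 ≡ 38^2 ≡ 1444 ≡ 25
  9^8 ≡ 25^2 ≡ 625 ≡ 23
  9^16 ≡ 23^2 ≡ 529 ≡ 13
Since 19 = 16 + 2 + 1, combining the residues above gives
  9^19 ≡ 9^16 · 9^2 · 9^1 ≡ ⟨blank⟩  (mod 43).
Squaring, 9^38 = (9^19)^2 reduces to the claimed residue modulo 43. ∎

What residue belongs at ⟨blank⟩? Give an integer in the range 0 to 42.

9^16 · 9^2 · 9^1 ≡ 13 · 38 · 9 = 4446.
4446 mod 43 = 17, so 9^19 ≡ 17 (mod 43).

17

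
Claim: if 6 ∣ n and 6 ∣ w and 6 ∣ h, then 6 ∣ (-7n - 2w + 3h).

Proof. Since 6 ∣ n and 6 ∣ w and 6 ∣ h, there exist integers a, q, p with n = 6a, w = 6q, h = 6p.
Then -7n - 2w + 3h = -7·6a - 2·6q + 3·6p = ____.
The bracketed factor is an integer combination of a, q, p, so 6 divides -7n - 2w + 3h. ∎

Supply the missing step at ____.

6(-7a + 3p - 2q)

Pull the common 6 out of every term: -7·6a - 2·6q + 3·6p = 6(-7a + 3p - 2q).
-7a + 3p - 2q is an integer, which exhibits the divisibility.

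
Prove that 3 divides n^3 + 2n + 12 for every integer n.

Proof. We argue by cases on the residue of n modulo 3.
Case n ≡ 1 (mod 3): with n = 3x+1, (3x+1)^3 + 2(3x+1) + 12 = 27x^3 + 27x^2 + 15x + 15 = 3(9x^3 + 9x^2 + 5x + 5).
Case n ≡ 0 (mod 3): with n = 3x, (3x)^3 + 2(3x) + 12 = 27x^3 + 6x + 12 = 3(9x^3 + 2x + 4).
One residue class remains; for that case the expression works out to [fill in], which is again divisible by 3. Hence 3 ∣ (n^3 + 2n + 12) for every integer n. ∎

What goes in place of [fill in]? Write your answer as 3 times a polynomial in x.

Only n ≡ 2 (mod 3) is unaccounted for. Put n = 3x+2:
(3x+2)^3 + 2(3x+2) + 12 expands to 27x^3 + 54x^2 + 42x + 24,
and factoring out 3 leaves 3(9x^3 + 18x^2 + 14x + 8).

3(9x^3 + 18x^2 + 14x + 8)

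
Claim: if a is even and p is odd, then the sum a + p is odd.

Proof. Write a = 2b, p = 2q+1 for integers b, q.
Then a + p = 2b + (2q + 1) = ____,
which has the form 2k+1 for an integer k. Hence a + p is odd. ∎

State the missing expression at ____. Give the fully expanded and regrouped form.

Expanding: 2b + (2q + 1) = 2b + 2q + 1.
Every term except the constant is even, so this is 2(b + q) + 1,
and b + q ∈ ℤ gives the required form.

2(b + q) + 1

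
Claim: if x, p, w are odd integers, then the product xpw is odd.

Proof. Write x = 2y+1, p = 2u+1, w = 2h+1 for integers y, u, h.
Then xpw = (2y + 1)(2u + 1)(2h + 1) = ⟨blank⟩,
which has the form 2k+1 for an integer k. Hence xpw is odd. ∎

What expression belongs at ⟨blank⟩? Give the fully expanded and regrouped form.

2(4huy + 2hu + 2hy + h + 2uy + u + y) + 1

(2y + 1)(2u + 1)(2h + 1) = 8huy + 4hu + 4hy + 2h + 4uy + 2u + 2y + 1
= 2(4huy + 2hu + 2hy + h + 2uy + u + y) + 1.
Since 4huy + 2hu + 2hy + h + 2uy + u + y is an integer, the product is of the form 2k+1 for an integer k.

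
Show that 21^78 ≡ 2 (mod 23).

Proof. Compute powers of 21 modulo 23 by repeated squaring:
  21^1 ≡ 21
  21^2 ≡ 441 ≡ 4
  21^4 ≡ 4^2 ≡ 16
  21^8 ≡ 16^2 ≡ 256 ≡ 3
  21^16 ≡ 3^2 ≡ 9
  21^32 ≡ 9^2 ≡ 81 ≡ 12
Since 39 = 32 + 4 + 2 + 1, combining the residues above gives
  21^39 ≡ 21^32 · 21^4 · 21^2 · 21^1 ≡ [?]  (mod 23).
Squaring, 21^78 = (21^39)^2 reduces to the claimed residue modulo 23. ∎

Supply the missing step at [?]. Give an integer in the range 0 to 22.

5

21^32 · 21^4 · 21^2 · 21^1 ≡ 12 · 16 · 4 · 21 = 16128.
16128 mod 23 = 5, so 21^39 ≡ 5 (mod 23).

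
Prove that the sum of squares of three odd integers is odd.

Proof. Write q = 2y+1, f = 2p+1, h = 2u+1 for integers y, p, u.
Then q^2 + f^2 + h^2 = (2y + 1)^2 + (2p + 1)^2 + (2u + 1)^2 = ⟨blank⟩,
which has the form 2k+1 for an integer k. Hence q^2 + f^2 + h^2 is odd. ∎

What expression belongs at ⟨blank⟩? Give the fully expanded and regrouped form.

2(2p^2 + 2p + 2u^2 + 2u + 2y^2 + 2y + 1) + 1

Expanding: (2y + 1)^2 + (2p + 1)^2 + (2u + 1)^2 = 4p^2 + 4p + 4u^2 + 4u + 4y^2 + 4y + 3.
Every term except the constant is even, so this is 2(2p^2 + 2p + 2u^2 + 2u + 2y^2 + 2y + 1) + 1,
and 2p^2 + 2p + 2u^2 + 2u + 2y^2 + 2y + 1 ∈ ℤ gives the required form.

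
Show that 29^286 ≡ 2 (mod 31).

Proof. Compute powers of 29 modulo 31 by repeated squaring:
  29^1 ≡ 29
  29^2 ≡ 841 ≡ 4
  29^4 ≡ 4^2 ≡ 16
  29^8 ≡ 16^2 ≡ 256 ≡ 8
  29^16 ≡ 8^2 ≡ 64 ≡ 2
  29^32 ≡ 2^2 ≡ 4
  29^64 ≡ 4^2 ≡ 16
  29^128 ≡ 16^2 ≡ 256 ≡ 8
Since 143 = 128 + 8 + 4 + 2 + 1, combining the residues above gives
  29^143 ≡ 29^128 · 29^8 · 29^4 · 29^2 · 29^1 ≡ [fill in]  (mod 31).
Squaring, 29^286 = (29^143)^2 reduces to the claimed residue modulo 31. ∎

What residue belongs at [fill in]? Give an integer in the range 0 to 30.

23

Multiply the listed residues: 8 · 8 · 16 · 4 · 29 = 64 → 1024 → 4096 → 118784.
Reducing modulo 31: 118784 = 3831·31 + 23, so 29^143 ≡ 23.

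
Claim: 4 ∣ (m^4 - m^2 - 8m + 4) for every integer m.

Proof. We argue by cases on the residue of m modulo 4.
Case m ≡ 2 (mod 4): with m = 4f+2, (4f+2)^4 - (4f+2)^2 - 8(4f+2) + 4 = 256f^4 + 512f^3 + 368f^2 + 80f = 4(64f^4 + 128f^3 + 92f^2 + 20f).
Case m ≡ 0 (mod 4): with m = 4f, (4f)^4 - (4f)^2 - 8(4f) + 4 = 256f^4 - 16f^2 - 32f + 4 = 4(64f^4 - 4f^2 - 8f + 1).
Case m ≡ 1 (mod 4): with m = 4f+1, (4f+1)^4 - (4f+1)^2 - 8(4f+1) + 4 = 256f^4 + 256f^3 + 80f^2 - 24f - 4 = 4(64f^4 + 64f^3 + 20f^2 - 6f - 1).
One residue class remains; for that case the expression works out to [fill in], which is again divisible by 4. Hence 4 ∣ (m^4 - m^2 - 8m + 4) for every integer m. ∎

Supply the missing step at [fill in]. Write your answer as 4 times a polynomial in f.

The residues treated are {2, 0, 1}, so the missing case is m ≡ 3 (mod 4); write m = 4f+3.
Then (4f+3)^4 - (4f+3)^2 - 8(4f+3) + 4 = 256f^4 + 768f^3 + 848f^2 + 376f + 52 = 4(64f^4 + 192f^3 + 212f^2 + 94f + 13).

4(64f^4 + 192f^3 + 212f^2 + 94f + 13)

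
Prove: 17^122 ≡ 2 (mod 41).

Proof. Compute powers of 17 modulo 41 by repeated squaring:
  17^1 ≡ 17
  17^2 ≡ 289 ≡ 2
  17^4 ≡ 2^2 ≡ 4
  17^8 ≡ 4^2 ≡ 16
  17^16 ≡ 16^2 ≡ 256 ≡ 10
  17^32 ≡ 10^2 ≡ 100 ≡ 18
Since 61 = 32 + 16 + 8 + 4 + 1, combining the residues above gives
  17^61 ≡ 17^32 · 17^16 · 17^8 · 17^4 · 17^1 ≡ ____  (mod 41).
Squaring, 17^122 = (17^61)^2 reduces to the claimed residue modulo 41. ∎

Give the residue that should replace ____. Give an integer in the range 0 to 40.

Multiply the listed residues: 18 · 10 · 16 · 4 · 17 = 180 → 2880 → 11520 → 195840.
Reducing modulo 41: 195840 = 4776·41 + 24, so 17^61 ≡ 24.

24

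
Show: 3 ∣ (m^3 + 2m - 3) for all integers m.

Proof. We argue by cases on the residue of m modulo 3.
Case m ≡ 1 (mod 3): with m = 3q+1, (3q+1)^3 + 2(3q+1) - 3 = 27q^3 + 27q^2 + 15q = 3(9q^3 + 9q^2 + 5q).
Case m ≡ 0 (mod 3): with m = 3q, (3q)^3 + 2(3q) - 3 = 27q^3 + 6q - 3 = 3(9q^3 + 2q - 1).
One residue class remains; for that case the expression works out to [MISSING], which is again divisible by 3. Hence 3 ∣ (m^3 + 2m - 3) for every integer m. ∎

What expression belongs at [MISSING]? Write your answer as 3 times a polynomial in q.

3(9q^3 + 18q^2 + 14q + 3)

The residues treated are {1, 0}, so the missing case is m ≡ 2 (mod 3); write m = 3q+2.
Then (3q+2)^3 + 2(3q+2) - 3 = 27q^3 + 54q^2 + 42q + 9 = 3(9q^3 + 18q^2 + 14q + 3).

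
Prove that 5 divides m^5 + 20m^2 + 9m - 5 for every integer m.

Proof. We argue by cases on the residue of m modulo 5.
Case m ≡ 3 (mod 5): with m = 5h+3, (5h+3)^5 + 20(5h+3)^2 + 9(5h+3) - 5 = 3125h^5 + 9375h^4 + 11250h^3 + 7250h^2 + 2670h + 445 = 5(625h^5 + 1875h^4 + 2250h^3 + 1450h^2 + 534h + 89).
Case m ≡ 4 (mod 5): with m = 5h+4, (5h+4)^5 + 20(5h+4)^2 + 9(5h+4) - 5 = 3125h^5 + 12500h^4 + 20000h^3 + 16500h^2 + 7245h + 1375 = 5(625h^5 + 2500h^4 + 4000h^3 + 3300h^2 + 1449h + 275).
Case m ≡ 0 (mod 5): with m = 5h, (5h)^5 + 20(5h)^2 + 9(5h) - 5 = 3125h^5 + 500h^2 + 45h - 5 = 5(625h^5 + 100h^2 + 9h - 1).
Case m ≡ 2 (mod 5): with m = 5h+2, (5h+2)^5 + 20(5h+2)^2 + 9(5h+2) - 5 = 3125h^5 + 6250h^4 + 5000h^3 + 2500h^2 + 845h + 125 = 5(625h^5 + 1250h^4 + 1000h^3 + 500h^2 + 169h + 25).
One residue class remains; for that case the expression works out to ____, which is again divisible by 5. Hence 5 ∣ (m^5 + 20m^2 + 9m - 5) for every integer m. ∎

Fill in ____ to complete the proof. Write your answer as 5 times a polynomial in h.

Only m ≡ 1 (mod 5) is unaccounted for. Put m = 5h+1:
(5h+1)^5 + 20(5h+1)^2 + 9(5h+1) - 5 expands to 3125h^5 + 3125h^4 + 1250h^3 + 750h^2 + 270h + 25,
and factoring out 5 leaves 5(625h^5 + 625h^4 + 250h^3 + 150h^2 + 54h + 5).

5(625h^5 + 625h^4 + 250h^3 + 150h^2 + 54h + 5)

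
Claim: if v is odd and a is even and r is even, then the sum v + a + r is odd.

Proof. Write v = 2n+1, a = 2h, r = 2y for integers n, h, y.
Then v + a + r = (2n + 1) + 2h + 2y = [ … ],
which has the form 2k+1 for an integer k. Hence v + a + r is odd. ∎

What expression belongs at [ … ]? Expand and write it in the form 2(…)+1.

(2n + 1) + 2h + 2y = 2h + 2n + 2y + 1
= 2(h + n + y) + 1.
Since h + n + y is an integer, the sum is of the form 2k+1 for an integer k.

2(h + n + y) + 1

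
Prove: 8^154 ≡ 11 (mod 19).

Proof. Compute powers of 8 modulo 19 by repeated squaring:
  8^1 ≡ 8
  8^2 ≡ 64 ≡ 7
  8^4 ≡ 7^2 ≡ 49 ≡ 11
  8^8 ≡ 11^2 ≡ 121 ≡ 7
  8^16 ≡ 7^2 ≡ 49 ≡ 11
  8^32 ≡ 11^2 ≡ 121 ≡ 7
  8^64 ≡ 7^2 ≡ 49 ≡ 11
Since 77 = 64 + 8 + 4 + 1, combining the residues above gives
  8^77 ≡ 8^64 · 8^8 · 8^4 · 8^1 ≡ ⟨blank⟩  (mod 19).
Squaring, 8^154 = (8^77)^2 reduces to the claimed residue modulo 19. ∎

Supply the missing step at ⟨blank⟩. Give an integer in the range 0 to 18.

8^64 · 8^8 · 8^4 · 8^1 ≡ 11 · 7 · 11 · 8 = 6776.
6776 mod 19 = 12, so 8^77 ≡ 12 (mod 19).

12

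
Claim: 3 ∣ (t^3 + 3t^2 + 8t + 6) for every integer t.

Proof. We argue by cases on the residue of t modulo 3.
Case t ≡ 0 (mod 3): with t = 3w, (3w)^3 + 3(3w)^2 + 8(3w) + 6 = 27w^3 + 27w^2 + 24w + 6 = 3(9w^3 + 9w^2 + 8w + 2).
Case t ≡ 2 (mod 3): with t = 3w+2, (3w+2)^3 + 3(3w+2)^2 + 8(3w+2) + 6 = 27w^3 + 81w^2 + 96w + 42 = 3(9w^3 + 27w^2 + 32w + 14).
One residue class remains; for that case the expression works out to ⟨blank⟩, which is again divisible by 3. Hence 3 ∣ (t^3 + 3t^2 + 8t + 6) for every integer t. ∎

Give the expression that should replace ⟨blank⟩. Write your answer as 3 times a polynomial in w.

3(9w^3 + 18w^2 + 17w + 6)

Only t ≡ 1 (mod 3) is unaccounted for. Put t = 3w+1:
(3w+1)^3 + 3(3w+1)^2 + 8(3w+1) + 6 expands to 27w^3 + 54w^2 + 51w + 18,
and factoring out 3 leaves 3(9w^3 + 18w^2 + 17w + 6).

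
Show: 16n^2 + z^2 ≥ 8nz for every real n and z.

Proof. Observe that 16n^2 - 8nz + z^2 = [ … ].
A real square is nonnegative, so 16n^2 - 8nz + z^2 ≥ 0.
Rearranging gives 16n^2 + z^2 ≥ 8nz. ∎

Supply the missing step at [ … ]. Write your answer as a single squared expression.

(4n - z)^2

16n^2 - 8nz + z^2 is a perfect-square trinomial: the outer terms are (4n)^2 and (z)^2, and the cross term is -2·4n·z.
So 16n^2 - 8nz + z^2 = (4n - z)^2 ≥ 0.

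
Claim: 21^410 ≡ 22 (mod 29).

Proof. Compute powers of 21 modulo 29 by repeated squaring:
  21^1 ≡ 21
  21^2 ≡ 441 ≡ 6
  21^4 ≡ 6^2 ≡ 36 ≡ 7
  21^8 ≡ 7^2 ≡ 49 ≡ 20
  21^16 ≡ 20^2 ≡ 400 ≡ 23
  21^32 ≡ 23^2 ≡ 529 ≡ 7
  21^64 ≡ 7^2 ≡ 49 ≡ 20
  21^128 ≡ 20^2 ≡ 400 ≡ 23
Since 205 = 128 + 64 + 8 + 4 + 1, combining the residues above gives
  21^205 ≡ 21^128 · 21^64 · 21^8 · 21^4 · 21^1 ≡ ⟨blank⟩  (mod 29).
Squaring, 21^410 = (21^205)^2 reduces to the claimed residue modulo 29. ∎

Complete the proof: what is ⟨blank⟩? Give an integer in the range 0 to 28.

Multiply the listed residues: 23 · 20 · 20 · 7 · 21 = 460 → 9200 → 64400 → 1352400.
Reducing modulo 29: 1352400 = 46634·29 + 14, so 21^205 ≡ 14.

14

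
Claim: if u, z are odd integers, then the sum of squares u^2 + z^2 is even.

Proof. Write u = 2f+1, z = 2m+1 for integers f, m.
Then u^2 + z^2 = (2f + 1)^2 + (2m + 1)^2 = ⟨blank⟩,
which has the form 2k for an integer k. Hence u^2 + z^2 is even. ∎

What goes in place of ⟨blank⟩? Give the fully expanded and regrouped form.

2(2f^2 + 2f + 2m^2 + 2m + 1)

Expanding: (2f + 1)^2 + (2m + 1)^2 = 4f^2 + 4f + 4m^2 + 4m + 2.
Every term is even; pulling out the factor of 2 gives 2(2f^2 + 2f + 2m^2 + 2m + 1).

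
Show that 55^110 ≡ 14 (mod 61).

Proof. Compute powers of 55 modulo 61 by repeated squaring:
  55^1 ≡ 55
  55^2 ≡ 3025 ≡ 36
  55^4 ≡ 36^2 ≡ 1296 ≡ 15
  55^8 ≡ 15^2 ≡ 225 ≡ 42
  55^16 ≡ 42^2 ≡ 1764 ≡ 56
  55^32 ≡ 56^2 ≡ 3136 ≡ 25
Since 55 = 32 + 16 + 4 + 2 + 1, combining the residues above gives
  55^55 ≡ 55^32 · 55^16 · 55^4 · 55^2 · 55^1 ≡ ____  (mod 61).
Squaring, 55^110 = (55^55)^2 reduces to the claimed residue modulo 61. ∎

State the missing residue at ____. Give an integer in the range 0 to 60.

55^32 · 55^16 · 55^4 · 55^2 · 55^1 ≡ 25 · 56 · 15 · 36 · 55 = 41580000.
41580000 mod 61 = 21, so 55^55 ≡ 21 (mod 61).

21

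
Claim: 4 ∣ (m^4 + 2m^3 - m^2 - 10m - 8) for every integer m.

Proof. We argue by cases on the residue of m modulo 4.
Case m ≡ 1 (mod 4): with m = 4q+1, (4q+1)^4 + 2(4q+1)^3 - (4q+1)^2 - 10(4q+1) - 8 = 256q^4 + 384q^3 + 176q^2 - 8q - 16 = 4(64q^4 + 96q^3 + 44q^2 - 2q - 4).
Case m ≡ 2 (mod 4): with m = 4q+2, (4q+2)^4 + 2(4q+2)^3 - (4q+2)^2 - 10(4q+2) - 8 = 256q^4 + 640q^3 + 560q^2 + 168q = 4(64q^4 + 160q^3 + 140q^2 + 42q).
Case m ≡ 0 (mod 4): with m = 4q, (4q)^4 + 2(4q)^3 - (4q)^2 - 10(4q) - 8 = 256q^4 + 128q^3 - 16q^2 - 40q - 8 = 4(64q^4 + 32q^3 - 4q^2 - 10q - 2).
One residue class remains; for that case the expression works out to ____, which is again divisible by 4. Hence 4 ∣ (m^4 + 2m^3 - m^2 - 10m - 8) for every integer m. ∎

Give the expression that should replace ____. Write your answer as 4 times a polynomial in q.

The residues treated are {1, 2, 0}, so the missing case is m ≡ 3 (mod 4); write m = 4q+3.
Then (4q+3)^4 + 2(4q+3)^3 - (4q+3)^2 - 10(4q+3) - 8 = 256q^4 + 896q^3 + 1136q^2 + 584q + 88 = 4(64q^4 + 224q^3 + 284q^2 + 146q + 22).

4(64q^4 + 224q^3 + 284q^2 + 146q + 22)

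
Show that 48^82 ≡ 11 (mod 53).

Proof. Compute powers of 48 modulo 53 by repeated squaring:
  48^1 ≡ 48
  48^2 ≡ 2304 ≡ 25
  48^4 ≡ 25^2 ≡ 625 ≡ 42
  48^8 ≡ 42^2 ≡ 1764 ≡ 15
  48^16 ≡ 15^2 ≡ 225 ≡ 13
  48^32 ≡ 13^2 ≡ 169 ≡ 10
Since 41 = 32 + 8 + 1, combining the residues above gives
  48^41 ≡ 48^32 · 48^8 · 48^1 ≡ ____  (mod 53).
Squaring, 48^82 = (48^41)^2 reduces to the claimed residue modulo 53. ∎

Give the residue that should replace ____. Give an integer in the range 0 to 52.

45

48^32 · 48^8 · 48^1 ≡ 10 · 15 · 48 = 7200.
7200 mod 53 = 45, so 48^41 ≡ 45 (mod 53).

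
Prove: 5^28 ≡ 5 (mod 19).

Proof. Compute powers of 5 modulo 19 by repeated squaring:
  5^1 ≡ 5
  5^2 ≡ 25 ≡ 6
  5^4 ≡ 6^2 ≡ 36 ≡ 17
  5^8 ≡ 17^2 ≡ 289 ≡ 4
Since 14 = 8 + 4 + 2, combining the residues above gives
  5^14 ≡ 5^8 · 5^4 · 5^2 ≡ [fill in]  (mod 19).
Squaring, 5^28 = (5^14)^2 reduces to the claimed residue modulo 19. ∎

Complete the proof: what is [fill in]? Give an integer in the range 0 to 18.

9

5^8 · 5^4 · 5^2 ≡ 4 · 17 · 6 = 408.
408 mod 19 = 9, so 5^14 ≡ 9 (mod 19).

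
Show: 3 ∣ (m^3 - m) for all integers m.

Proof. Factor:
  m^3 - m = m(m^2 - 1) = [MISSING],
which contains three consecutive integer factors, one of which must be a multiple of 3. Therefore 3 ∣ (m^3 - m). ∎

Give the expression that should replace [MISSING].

(m - 1)m(m + 1)

m(m^2 - 1) = m(m - 1)(m + 1) = (m - 1)m(m + 1).
These three factors are consecutive integers, so their product is divisible by 3.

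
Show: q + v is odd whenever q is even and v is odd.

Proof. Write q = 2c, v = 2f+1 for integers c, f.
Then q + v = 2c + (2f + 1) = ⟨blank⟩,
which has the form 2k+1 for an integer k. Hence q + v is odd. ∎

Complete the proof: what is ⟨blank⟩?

2(c + f) + 1

Expanding: 2c + (2f + 1) = 2c + 2f + 1.
Every term except the constant is even, so this is 2(c + f) + 1,
and c + f ∈ ℤ gives the required form.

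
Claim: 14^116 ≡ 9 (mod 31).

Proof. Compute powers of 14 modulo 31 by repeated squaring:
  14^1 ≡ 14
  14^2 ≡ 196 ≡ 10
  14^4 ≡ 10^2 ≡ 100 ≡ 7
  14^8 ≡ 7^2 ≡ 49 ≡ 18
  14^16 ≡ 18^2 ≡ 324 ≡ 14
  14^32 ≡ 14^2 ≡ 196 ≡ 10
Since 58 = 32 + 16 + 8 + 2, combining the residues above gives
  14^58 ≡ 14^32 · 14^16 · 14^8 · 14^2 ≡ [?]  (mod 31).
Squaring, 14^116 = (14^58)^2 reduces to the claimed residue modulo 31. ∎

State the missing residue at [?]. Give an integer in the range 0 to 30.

14^32 · 14^16 · 14^8 · 14^2 ≡ 10 · 14 · 18 · 10 = 25200.
25200 mod 31 = 28, so 14^58 ≡ 28 (mod 31).

28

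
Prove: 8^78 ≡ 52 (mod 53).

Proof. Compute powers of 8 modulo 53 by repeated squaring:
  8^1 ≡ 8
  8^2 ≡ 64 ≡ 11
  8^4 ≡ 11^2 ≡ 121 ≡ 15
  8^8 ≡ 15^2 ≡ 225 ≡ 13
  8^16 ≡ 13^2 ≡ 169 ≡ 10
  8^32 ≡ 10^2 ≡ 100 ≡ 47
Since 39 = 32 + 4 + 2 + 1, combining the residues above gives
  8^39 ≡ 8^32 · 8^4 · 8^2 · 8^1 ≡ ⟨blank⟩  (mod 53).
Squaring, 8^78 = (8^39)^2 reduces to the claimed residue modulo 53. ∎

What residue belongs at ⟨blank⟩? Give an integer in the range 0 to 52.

8^32 · 8^4 · 8^2 · 8^1 ≡ 47 · 15 · 11 · 8 = 62040.
62040 mod 53 = 30, so 8^39 ≡ 30 (mod 53).

30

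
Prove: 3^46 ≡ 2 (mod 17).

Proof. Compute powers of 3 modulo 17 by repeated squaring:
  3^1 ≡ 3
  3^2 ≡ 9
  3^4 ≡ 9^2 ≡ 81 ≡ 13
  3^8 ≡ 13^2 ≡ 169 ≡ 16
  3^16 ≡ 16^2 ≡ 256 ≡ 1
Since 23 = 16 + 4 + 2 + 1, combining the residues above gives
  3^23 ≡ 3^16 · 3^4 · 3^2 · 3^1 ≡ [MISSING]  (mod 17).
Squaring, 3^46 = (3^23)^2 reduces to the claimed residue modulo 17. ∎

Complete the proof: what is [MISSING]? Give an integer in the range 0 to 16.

11

3^16 · 3^4 · 3^2 · 3^1 ≡ 1 · 13 · 9 · 3 = 351.
351 mod 17 = 11, so 3^23 ≡ 11 (mod 17).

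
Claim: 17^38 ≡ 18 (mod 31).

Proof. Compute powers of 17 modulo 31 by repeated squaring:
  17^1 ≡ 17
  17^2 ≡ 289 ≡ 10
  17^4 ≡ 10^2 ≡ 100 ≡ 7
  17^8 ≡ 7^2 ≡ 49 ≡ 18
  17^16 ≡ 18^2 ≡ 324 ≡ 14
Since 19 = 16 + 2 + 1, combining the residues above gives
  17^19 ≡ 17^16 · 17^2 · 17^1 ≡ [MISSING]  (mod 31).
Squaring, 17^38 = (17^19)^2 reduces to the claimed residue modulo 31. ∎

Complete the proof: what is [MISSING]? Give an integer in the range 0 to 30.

24

17^16 · 17^2 · 17^1 ≡ 14 · 10 · 17 = 2380.
2380 mod 31 = 24, so 17^19 ≡ 24 (mod 31).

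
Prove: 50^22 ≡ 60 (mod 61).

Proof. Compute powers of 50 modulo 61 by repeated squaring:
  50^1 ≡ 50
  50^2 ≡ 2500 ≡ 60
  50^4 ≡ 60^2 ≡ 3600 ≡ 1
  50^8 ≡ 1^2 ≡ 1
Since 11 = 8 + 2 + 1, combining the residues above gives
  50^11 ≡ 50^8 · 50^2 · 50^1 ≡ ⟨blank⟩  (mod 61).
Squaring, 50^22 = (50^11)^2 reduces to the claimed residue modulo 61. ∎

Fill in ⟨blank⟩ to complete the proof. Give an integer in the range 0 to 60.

Multiply the listed residues: 1 · 60 · 50 = 60 → 3000.
Reducing modulo 61: 3000 = 49·61 + 11, so 50^11 ≡ 11.

11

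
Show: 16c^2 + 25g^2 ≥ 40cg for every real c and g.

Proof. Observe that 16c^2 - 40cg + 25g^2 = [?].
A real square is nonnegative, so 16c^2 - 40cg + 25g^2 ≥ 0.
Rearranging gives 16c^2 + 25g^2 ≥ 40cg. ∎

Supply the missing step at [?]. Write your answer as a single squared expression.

(4c - 5g)^2

The leading and trailing coefficients are 4^2 and 5^2, and 40 = 2·4·5, so the trinomial is (4c - 5g)^2.
Hence 16c^2 - 40cg + 25g^2 ≥ 0.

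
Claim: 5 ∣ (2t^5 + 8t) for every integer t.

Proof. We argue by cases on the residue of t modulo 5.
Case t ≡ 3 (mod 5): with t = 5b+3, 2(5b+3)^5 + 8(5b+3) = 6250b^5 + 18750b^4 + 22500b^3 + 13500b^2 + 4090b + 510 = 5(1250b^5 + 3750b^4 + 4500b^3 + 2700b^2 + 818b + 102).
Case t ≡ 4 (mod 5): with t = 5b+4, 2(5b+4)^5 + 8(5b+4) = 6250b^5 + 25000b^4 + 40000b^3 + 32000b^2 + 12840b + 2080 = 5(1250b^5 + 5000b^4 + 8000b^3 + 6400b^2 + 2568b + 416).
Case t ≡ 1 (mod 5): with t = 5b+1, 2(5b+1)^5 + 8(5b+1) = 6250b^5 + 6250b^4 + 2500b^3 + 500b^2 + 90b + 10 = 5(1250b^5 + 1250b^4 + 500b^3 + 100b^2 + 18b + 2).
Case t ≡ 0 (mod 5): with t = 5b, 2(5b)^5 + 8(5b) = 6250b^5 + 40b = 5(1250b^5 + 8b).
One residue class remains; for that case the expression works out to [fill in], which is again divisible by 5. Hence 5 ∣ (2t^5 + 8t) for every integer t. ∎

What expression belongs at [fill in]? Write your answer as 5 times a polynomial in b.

5(1250b^5 + 2500b^4 + 2000b^3 + 800b^2 + 168b + 16)

The residues treated are {3, 4, 1, 0}, so the missing case is t ≡ 2 (mod 5); write t = 5b+2.
Then 2(5b+2)^5 + 8(5b+2) = 6250b^5 + 12500b^4 + 10000b^3 + 4000b^2 + 840b + 80 = 5(1250b^5 + 2500b^4 + 2000b^3 + 800b^2 + 168b + 16).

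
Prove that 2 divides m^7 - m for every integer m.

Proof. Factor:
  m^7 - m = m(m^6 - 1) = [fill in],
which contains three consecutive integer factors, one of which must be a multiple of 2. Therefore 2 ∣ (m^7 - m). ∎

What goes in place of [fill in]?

m^6 - 1 = (m^2 - 1)(m^4 + m^2 + 1), and m^2 - 1 = (m-1)(m+1).
So m(m^6 - 1) = (m - 1)m(m + 1)(m^4 + m^2 + 1).

(m - 1)m(m + 1)(m^4 + m^2 + 1)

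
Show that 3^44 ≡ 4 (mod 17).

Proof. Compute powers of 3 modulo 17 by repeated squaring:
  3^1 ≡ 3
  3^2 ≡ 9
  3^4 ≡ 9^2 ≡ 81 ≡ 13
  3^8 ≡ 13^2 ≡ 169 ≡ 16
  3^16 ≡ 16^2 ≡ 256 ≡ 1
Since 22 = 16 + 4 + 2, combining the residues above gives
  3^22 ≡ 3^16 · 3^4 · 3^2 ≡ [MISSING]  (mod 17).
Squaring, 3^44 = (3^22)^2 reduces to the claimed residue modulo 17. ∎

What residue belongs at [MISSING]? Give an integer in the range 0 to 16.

15

Multiply the listed residues: 1 · 13 · 9 = 13 → 117.
Reducing modulo 17: 117 = 6·17 + 15, so 3^22 ≡ 15.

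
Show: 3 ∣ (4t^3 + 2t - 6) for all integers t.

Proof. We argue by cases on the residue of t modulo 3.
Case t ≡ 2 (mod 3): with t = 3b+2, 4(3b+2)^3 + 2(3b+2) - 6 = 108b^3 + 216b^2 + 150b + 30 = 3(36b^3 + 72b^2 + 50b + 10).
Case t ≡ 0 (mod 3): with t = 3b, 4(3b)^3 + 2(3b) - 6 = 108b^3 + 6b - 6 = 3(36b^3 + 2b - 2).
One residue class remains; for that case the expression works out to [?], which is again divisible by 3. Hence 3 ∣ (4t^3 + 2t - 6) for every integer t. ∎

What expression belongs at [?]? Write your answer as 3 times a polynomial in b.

3(36b^3 + 36b^2 + 14b)

Only t ≡ 1 (mod 3) is unaccounted for. Put t = 3b+1:
4(3b+1)^3 + 2(3b+1) - 6 expands to 108b^3 + 108b^2 + 42b,
and factoring out 3 leaves 3(36b^3 + 36b^2 + 14b).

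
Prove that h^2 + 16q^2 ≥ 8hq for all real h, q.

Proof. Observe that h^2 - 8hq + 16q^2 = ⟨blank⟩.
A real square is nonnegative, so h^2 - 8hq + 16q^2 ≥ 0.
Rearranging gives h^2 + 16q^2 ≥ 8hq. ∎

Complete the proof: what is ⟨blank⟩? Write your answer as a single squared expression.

(h - 4q)^2

The leading and trailing coefficients are 1^2 and 4^2, and 8 = 2·1·4, so the trinomial is (h - 4q)^2.
Hence h^2 - 8hq + 16q^2 ≥ 0.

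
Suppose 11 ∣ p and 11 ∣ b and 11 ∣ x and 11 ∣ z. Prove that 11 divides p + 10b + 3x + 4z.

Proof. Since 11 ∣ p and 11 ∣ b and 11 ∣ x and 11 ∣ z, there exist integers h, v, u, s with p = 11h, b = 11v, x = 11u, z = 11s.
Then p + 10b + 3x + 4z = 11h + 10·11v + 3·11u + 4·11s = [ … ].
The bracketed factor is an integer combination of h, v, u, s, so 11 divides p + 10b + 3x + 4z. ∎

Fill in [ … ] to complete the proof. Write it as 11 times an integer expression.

11(h + 4s + 3u + 10v)

Each term has a factor of 11: 11h + 10·11v + 3·11u + 4·11s = 11·(h + 4s + 3u + 10v).
Since h + 4s + 3u + 10v is an integer, 11 ∣ (p + 10b + 3x + 4z).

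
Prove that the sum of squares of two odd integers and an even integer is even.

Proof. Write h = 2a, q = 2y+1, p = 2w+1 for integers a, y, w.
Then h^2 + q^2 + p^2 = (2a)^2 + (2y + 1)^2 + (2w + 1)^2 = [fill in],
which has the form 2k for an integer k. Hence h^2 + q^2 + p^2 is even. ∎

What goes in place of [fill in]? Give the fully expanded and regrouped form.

(2a)^2 + (2y + 1)^2 + (2w + 1)^2 = 4a^2 + 4w^2 + 4w + 4y^2 + 4y + 2
= 2(2a^2 + 2w^2 + 2w + 2y^2 + 2y + 1).
Since 2a^2 + 2w^2 + 2w + 2y^2 + 2y + 1 is an integer, the sum of squares is of the form 2k for an integer k.

2(2a^2 + 2w^2 + 2w + 2y^2 + 2y + 1)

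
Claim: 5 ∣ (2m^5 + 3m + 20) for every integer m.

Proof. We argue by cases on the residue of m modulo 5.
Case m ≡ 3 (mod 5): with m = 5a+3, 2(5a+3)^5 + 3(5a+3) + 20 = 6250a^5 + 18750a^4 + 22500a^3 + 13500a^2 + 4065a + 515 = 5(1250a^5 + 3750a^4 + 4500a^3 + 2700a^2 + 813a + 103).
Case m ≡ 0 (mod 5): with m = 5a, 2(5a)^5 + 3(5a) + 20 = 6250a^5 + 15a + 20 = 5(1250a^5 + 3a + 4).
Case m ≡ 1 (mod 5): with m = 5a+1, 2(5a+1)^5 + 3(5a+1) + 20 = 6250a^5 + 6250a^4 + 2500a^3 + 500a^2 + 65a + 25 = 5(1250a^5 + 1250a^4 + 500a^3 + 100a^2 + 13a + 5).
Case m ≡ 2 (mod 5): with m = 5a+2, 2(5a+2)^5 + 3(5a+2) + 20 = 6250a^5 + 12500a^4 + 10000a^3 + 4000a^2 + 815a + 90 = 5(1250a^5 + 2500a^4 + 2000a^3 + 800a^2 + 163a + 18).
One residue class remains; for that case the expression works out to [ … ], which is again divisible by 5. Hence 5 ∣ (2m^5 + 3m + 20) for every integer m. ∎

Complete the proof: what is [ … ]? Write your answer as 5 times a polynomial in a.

5(1250a^5 + 5000a^4 + 8000a^3 + 6400a^2 + 2563a + 416)

Only m ≡ 4 (mod 5) is unaccounted for. Put m = 5a+4:
2(5a+4)^5 + 3(5a+4) + 20 expands to 6250a^5 + 25000a^4 + 40000a^3 + 32000a^2 + 12815a + 2080,
and factoring out 5 leaves 5(1250a^5 + 5000a^4 + 8000a^3 + 6400a^2 + 2563a + 416).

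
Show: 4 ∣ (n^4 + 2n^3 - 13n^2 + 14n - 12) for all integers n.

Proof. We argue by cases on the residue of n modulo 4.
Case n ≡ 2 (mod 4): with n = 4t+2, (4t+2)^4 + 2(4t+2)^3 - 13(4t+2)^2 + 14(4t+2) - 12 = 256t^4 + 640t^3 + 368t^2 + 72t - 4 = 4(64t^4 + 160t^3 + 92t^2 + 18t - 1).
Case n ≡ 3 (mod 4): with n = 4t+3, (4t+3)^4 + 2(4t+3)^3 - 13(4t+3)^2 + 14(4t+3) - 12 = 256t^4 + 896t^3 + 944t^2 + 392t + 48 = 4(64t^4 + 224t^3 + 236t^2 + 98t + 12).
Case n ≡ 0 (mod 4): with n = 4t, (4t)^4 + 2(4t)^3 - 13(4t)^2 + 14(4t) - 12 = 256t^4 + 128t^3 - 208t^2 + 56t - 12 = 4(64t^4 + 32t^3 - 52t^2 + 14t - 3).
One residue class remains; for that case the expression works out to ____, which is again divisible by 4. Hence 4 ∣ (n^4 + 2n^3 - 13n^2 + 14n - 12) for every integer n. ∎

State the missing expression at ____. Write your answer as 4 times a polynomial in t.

4(64t^4 + 96t^3 - 4t^2 - 2t - 2)

The residues treated are {2, 3, 0}, so the missing case is n ≡ 1 (mod 4); write n = 4t+1.
Then (4t+1)^4 + 2(4t+1)^3 - 13(4t+1)^2 + 14(4t+1) - 12 = 256t^4 + 384t^3 - 16t^2 - 8t - 8 = 4(64t^4 + 96t^3 - 4t^2 - 2t - 2).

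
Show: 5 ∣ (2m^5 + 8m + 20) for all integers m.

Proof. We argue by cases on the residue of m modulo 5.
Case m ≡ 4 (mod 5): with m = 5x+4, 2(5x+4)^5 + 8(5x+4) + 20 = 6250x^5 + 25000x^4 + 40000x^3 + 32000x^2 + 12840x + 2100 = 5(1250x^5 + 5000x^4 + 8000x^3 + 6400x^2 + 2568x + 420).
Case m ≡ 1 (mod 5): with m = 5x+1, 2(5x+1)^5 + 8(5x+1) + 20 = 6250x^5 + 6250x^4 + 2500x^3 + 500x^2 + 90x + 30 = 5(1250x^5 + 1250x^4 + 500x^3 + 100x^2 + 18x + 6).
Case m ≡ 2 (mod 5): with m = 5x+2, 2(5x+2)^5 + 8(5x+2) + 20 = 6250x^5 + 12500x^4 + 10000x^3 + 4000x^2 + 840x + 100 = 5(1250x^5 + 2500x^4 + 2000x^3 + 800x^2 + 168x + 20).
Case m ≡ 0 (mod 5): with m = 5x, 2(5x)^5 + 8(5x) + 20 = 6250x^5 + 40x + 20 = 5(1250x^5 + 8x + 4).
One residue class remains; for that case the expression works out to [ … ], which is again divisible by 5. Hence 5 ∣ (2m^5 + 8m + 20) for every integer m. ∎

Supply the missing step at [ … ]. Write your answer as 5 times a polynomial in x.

The residues treated are {4, 1, 2, 0}, so the missing case is m ≡ 3 (mod 5); write m = 5x+3.
Then 2(5x+3)^5 + 8(5x+3) + 20 = 6250x^5 + 18750x^4 + 22500x^3 + 13500x^2 + 4090x + 530 = 5(1250x^5 + 3750x^4 + 4500x^3 + 2700x^2 + 818x + 106).

5(1250x^5 + 3750x^4 + 4500x^3 + 2700x^2 + 818x + 106)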